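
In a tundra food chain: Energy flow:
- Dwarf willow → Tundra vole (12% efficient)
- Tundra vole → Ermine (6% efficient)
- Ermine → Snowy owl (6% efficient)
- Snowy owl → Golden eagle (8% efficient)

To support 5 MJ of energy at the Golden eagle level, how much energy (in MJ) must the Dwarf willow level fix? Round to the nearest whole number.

Cumulative transfer efficiency: 0.12 × 0.06 × 0.06 × 0.08 = 0.00003456
Dwarf willow energy = 5 / 0.00003456 = 144676 MJ

144676 MJ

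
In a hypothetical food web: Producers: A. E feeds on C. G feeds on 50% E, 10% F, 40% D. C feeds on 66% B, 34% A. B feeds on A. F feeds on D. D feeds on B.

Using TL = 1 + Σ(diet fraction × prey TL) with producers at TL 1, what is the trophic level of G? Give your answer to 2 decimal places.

B: 1 + 1 = 2
C: 1 + (0.66×2 + 0.34×1) = 2.66
D: 1 + 2 = 3
E: 1 + 2.66 = 3.66
F: 1 + 3 = 4
G: 1 + (0.5×3.66 + 0.1×4 + 0.4×3) = 4.43

4.43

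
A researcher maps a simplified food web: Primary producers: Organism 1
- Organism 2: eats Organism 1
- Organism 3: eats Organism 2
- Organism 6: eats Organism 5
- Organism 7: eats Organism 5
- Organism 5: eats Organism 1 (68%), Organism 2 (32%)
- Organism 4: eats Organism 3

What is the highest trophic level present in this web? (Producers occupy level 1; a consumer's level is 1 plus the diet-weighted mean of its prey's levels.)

Organism 2: 1 + 1 = 2
Organism 3: 1 + 2 = 3
Organism 4: 1 + 3 = 4
Organism 5: 1 + (0.68×1 + 0.32×2) = 2.32
Organism 6: 1 + 2.32 = 3.32
Organism 7: 1 + 2.32 = 3.32

4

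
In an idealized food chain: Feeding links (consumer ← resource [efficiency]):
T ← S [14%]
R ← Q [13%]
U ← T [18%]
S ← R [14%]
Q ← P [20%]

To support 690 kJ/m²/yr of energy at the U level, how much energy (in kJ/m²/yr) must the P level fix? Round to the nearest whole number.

Cumulative transfer efficiency: 0.2 × 0.13 × 0.14 × 0.14 × 0.18 = 0.000091728
P energy = 690 / 0.000091728 = 7522240 kJ/m²/yr

7522240 kJ/m²/yr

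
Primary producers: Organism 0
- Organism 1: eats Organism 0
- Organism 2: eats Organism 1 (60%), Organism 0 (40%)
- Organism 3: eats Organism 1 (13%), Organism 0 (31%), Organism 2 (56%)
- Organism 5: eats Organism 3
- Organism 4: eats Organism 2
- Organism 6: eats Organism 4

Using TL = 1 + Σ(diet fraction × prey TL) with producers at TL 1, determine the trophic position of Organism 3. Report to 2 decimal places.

Organism 1: 1 + 1 = 2
Organism 2: 1 + (0.6×2 + 0.4×1) = 2.6
Organism 3: 1 + (0.13×2 + 0.31×1 + 0.56×2.6) = 3.026
Organism 4: 1 + 2.6 = 3.6
Organism 5: 1 + 3.026 = 4.026
Organism 6: 1 + 3.6 = 4.6

3.03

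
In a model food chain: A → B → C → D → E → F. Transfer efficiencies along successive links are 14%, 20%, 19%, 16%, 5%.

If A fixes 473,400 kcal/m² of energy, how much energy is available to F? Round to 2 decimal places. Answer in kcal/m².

B: 473400 × 0.14 = 66276 kcal/m²
C: 66276 × 0.2 = 13255.2 kcal/m²
D: 13255.2 × 0.19 = 2518.488 kcal/m²
E: 2518.488 × 0.16 = 402.95808 kcal/m²
F: 402.95808 × 0.05 = 20.147904 kcal/m²

20.15 kcal/m²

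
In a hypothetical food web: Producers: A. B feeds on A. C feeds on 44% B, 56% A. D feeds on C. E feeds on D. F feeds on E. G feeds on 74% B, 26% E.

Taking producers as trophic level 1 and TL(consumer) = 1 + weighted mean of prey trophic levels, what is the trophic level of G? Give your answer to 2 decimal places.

B: 1 + 1 = 2
C: 1 + (0.44×2 + 0.56×1) = 2.44
D: 1 + 2.44 = 3.44
E: 1 + 3.44 = 4.44
F: 1 + 4.44 = 5.44
G: 1 + (0.74×2 + 0.26×4.44) = 3.6344

3.63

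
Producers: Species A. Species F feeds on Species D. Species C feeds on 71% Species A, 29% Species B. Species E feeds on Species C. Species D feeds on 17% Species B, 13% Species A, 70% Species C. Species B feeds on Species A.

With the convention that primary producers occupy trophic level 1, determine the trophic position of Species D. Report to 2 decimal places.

Species B: 1 + 1 = 2
Species C: 1 + (0.71×1 + 0.29×2) = 2.29
Species D: 1 + (0.17×2 + 0.13×1 + 0.7×2.29) = 3.073
Species E: 1 + 2.29 = 3.29
Species F: 1 + 3.073 = 4.073

3.07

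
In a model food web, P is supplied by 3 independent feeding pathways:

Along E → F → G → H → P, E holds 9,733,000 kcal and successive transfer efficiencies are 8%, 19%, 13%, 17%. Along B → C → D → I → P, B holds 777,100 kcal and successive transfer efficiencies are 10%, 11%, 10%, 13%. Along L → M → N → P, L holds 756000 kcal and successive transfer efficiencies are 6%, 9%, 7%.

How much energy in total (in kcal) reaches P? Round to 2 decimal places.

Via E: 9733000 × 0.08 × 0.19 × 0.13 × 0.17 = 3269.50936 kcal
Via B: 777100 × 0.1 × 0.11 × 0.1 × 0.13 = 111.1253 kcal
Via L: 756000 × 0.06 × 0.09 × 0.07 = 285.768 kcal
Total at P: 3269.50936 + 111.1253 + 285.768 = 3666.40266 kcal

3666.40 kcal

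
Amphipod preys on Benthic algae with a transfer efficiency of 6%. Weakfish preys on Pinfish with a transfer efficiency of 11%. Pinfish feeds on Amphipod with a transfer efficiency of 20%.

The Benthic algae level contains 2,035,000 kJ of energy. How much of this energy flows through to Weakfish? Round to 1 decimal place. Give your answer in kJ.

2686.2 kJ

Amphipod: 2035000 × 0.06 = 122100 kJ
Pinfish: 122100 × 0.2 = 24420 kJ
Weakfish: 24420 × 0.11 = 2686.2 kJ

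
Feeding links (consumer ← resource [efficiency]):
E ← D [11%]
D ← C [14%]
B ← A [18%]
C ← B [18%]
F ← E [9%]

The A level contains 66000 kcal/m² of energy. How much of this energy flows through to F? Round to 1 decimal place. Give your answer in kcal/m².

B: 66000 × 0.18 = 11880 kcal/m²
C: 11880 × 0.18 = 2138.4 kcal/m²
D: 2138.4 × 0.14 = 299.376 kcal/m²
E: 299.376 × 0.11 = 32.93136 kcal/m²
F: 32.93136 × 0.09 = 2.9638224 kcal/m²

3.0 kcal/m²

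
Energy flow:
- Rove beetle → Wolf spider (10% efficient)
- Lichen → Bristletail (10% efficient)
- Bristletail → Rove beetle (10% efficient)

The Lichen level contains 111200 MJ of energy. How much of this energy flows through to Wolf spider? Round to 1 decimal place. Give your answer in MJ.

Bristletail: 111200 × 0.1 = 11120 MJ
Rove beetle: 11120 × 0.1 = 1112 MJ
Wolf spider: 1112 × 0.1 = 111.2 MJ

111.2 MJ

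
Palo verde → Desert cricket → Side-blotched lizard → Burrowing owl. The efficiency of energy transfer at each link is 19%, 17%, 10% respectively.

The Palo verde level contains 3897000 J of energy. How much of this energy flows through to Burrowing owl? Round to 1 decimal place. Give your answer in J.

12587.3 J

Desert cricket: 3897000 × 0.19 = 740430 J
Side-blotched lizard: 740430 × 0.17 = 125873.1 J
Burrowing owl: 125873.1 × 0.1 = 12587.31 J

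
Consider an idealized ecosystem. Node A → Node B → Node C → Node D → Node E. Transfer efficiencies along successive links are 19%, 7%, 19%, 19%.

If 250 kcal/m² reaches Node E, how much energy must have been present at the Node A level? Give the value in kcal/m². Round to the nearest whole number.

Cumulative transfer efficiency: 0.19 × 0.07 × 0.19 × 0.19 = 0.00048013
Node A energy = 250 / 0.00048013 = 520692 kcal/m²

520692 kcal/m²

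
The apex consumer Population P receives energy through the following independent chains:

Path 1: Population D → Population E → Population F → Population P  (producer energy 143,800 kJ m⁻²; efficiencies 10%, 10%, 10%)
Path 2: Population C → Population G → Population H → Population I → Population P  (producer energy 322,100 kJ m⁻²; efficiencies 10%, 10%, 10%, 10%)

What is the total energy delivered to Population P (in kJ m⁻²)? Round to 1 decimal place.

Path 1: 143800 × 0.1 × 0.1 × 0.1 = 143.8 kJ m⁻²
Path 2: 322100 × 0.1 × 0.1 × 0.1 × 0.1 = 32.21 kJ m⁻²
Total at Population P: 143.8 + 32.21 = 176.01 kJ m⁻²

176.0 kJ m⁻²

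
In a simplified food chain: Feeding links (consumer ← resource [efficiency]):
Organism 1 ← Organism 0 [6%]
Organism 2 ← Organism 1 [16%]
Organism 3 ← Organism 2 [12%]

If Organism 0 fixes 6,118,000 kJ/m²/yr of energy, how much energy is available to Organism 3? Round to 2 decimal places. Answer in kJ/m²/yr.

Organism 1: 6118000 × 0.06 = 367080 kJ/m²/yr
Organism 2: 367080 × 0.16 = 58732.8 kJ/m²/yr
Organism 3: 58732.8 × 0.12 = 7047.936 kJ/m²/yr

7047.94 kJ/m²/yr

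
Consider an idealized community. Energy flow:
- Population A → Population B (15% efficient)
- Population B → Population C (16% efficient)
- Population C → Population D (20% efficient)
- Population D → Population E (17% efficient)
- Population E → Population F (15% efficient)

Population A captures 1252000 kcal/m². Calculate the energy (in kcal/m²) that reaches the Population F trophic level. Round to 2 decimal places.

153.24 kcal/m²

Population B: 1252000 × 0.15 = 187800 kcal/m²
Population C: 187800 × 0.16 = 30048 kcal/m²
Population D: 30048 × 0.2 = 6009.6 kcal/m²
Population E: 6009.6 × 0.17 = 1021.632 kcal/m²
Population F: 1021.632 × 0.15 = 153.2448 kcal/m²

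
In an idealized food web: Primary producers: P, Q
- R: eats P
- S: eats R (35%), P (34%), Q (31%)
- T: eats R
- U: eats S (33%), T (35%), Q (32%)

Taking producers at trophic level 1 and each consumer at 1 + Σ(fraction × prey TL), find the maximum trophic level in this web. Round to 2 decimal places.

R: 1 + 1 = 2
S: 1 + (0.35×2 + 0.34×1 + 0.31×1) = 2.35
T: 1 + 2 = 3
U: 1 + (0.33×2.35 + 0.35×3 + 0.32×1) = 3.1455

3.15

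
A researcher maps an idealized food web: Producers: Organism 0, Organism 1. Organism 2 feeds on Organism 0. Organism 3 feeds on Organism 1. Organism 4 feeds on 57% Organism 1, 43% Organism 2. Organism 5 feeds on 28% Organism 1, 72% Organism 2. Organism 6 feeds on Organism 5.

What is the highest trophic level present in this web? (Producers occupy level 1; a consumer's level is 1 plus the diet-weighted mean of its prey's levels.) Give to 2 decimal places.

3.72

Organism 2: 1 + 1 = 2
Organism 3: 1 + 1 = 2
Organism 4: 1 + (0.57×1 + 0.43×2) = 2.43
Organism 5: 1 + (0.28×1 + 0.72×2) = 2.72
Organism 6: 1 + 2.72 = 3.72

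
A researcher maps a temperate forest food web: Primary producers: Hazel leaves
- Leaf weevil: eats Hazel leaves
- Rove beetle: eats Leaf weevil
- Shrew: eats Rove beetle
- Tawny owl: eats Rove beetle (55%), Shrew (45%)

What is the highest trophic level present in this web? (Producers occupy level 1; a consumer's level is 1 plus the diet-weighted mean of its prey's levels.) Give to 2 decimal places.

4.45

Leaf weevil: 1 + 1 = 2
Rove beetle: 1 + 2 = 3
Shrew: 1 + 3 = 4
Tawny owl: 1 + (0.55×3 + 0.45×4) = 4.45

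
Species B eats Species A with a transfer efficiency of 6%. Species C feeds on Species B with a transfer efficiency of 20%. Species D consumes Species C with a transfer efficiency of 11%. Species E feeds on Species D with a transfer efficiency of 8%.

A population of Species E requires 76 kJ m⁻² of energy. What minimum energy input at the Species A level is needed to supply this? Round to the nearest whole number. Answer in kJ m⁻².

719697 kJ m⁻²

Cumulative transfer efficiency: 0.06 × 0.2 × 0.11 × 0.08 = 0.0001056
Species A energy = 76 / 0.0001056 = 719697 kJ m⁻²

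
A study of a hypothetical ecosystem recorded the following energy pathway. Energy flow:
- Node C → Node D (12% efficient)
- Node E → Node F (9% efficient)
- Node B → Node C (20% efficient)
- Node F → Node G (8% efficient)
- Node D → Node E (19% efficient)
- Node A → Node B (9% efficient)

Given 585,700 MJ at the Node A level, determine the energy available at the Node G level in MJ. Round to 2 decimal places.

1.73 MJ

Node B: 585700 × 0.09 = 52713 MJ
Node C: 52713 × 0.2 = 10542.6 MJ
Node D: 10542.6 × 0.12 = 1265.112 MJ
Node E: 1265.112 × 0.19 = 240.37128 MJ
Node F: 240.37128 × 0.09 = 21.6334152 MJ
Node G: 21.6334152 × 0.08 = 1.730673216 MJ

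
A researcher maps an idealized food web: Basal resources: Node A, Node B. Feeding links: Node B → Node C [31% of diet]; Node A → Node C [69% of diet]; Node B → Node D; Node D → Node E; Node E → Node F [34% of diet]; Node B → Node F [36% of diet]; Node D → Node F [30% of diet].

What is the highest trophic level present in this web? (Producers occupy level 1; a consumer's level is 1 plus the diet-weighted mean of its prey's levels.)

3

Node C: 1 + (0.31×1 + 0.69×1) = 2
Node D: 1 + 1 = 2
Node E: 1 + 2 = 3
Node F: 1 + (0.34×3 + 0.36×1 + 0.3×2) = 2.98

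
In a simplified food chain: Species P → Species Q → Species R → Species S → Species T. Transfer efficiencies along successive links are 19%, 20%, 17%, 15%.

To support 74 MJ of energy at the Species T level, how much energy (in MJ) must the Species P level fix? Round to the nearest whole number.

Cumulative transfer efficiency: 0.19 × 0.2 × 0.17 × 0.15 = 0.000969
Species P energy = 74 / 0.000969 = 76367 MJ

76367 MJ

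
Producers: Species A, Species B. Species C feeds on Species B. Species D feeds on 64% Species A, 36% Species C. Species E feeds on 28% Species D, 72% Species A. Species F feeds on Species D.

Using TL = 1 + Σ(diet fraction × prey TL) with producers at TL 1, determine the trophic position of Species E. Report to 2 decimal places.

2.38

Species C: 1 + 1 = 2
Species D: 1 + (0.64×1 + 0.36×2) = 2.36
Species E: 1 + (0.28×2.36 + 0.72×1) = 2.3808
Species F: 1 + 2.36 = 3.36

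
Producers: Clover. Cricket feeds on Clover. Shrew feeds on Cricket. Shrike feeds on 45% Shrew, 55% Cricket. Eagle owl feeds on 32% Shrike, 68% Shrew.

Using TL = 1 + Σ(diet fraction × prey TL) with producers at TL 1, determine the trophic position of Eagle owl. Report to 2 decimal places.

4.14

Cricket: 1 + 1 = 2
Shrew: 1 + 2 = 3
Shrike: 1 + (0.45×3 + 0.55×2) = 3.45
Eagle owl: 1 + (0.32×3.45 + 0.68×3) = 4.144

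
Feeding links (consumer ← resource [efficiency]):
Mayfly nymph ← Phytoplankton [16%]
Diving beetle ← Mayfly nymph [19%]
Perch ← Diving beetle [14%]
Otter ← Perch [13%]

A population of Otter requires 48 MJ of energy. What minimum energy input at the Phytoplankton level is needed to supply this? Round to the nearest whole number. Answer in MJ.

86755 MJ

Cumulative transfer efficiency: 0.16 × 0.19 × 0.14 × 0.13 = 0.00055328
Phytoplankton energy = 48 / 0.00055328 = 86755 MJ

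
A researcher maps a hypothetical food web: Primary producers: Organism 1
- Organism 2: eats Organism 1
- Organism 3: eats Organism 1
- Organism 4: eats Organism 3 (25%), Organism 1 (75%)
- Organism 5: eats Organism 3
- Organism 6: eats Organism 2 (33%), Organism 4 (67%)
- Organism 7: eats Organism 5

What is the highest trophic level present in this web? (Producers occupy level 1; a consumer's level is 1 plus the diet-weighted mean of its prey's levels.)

Organism 2: 1 + 1 = 2
Organism 3: 1 + 1 = 2
Organism 4: 1 + (0.25×2 + 0.75×1) = 2.25
Organism 5: 1 + 2 = 3
Organism 6: 1 + (0.33×2 + 0.67×2.25) = 3.1675
Organism 7: 1 + 3 = 4

4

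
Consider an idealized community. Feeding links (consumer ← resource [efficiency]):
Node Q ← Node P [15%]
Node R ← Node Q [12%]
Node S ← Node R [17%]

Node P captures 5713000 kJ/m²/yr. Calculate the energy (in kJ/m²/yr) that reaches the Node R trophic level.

Node Q: 5713000 × 0.15 = 856950 kJ/m²/yr
Node R: 856950 × 0.12 = 102834 kJ/m²/yr

102834 kJ/m²/yr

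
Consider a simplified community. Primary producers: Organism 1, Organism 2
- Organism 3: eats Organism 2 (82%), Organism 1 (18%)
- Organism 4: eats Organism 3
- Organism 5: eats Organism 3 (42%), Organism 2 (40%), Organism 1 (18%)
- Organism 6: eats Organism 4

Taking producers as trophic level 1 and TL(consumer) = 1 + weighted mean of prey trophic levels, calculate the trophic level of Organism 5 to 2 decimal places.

Organism 3: 1 + (0.82×1 + 0.18×1) = 2
Organism 4: 1 + 2 = 3
Organism 5: 1 + (0.42×2 + 0.4×1 + 0.18×1) = 2.42
Organism 6: 1 + 3 = 4

2.42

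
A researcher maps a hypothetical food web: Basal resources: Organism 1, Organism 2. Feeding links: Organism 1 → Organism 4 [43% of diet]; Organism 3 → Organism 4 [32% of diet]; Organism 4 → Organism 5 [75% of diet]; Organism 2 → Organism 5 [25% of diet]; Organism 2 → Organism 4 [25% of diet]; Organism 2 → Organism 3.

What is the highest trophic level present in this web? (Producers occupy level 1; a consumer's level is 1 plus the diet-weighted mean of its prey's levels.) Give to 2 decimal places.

Organism 3: 1 + 1 = 2
Organism 4: 1 + (0.43×1 + 0.32×2 + 0.25×1) = 2.32
Organism 5: 1 + (0.25×1 + 0.75×2.32) = 2.99

2.99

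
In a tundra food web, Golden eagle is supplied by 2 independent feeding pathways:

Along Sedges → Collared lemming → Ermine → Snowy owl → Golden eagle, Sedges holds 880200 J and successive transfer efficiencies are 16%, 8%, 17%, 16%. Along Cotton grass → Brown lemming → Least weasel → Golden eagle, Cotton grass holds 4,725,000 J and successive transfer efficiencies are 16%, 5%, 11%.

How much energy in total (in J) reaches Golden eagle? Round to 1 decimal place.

Via Sedges: 880200 × 0.16 × 0.08 × 0.17 × 0.16 = 306.450432 J
Via Cotton grass: 4725000 × 0.16 × 0.05 × 0.11 = 4158 J
Total at Golden eagle: 306.450432 + 4158 = 4464.450432 J

4464.5 J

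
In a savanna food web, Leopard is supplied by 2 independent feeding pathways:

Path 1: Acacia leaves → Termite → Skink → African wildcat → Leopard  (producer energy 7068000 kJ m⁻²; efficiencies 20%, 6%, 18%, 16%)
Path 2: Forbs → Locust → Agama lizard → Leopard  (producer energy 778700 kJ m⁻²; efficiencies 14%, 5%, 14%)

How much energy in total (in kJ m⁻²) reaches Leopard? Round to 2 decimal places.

Path 1: 7068000 × 0.2 × 0.06 × 0.18 × 0.16 = 2442.7008 kJ m⁻²
Path 2: 778700 × 0.14 × 0.05 × 0.14 = 763.126 kJ m⁻²
Total at Leopard: 2442.7008 + 763.126 = 3205.8268 kJ m⁻²

3205.83 kJ m⁻²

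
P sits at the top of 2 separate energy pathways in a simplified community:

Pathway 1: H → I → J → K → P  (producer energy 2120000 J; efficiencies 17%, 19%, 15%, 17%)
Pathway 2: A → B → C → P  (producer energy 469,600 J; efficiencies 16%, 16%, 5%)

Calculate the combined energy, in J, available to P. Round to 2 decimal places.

2347.23 J

Pathway 1: 2120000 × 0.17 × 0.19 × 0.15 × 0.17 = 1746.138 J
Pathway 2: 469600 × 0.16 × 0.16 × 0.05 = 601.088 J
Total at P: 1746.138 + 601.088 = 2347.226 J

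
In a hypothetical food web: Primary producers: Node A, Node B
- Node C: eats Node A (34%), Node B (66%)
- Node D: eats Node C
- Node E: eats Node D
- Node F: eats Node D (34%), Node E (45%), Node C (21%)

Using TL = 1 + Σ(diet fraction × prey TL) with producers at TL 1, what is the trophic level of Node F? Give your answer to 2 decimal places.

Node C: 1 + (0.34×1 + 0.66×1) = 2
Node D: 1 + 2 = 3
Node E: 1 + 3 = 4
Node F: 1 + (0.34×3 + 0.45×4 + 0.21×2) = 4.24

4.24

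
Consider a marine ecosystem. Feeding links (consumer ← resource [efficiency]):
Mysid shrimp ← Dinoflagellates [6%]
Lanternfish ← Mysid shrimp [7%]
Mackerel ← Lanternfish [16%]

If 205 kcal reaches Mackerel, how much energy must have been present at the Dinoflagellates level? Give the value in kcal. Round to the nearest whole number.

Cumulative transfer efficiency: 0.06 × 0.07 × 0.16 = 0.000672
Dinoflagellates energy = 205 / 0.000672 = 305060 kcal

305060 kcal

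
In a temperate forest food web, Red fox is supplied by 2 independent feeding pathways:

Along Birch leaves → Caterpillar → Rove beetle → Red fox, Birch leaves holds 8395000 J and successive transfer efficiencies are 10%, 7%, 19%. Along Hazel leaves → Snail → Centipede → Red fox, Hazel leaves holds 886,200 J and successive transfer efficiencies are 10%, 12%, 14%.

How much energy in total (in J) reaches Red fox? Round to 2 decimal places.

12654.17 J

Via Birch leaves: 8395000 × 0.1 × 0.07 × 0.19 = 11165.35 J
Via Hazel leaves: 886200 × 0.1 × 0.12 × 0.14 = 1488.816 J
Total at Red fox: 11165.35 + 1488.816 = 12654.166 J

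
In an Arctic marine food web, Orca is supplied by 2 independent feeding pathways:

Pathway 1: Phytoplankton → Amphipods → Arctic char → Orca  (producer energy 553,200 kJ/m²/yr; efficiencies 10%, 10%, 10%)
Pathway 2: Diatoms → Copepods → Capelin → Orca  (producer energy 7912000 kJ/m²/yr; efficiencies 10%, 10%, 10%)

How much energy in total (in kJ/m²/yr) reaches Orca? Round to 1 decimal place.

Pathway 1: 553200 × 0.1 × 0.1 × 0.1 = 553.2 kJ/m²/yr
Pathway 2: 7912000 × 0.1 × 0.1 × 0.1 = 7912 kJ/m²/yr
Total at Orca: 553.2 + 7912 = 8465.2 kJ/m²/yr

8465.2 kJ/m²/yr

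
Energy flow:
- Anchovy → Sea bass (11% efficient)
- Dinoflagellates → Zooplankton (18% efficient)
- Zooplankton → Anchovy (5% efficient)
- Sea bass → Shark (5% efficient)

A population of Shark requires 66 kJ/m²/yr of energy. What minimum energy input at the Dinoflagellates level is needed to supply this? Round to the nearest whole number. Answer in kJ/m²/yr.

Cumulative transfer efficiency: 0.18 × 0.05 × 0.11 × 0.05 = 0.0000495
Dinoflagellates energy = 66 / 0.0000495 = 1333333 kJ/m²/yr

1333333 kJ/m²/yr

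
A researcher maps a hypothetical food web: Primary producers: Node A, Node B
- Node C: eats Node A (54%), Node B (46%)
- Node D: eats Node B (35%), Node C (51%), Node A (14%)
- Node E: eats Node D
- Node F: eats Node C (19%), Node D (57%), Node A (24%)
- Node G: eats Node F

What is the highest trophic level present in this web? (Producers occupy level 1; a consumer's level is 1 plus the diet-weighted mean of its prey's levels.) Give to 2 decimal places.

Node C: 1 + (0.54×1 + 0.46×1) = 2
Node D: 1 + (0.35×1 + 0.51×2 + 0.14×1) = 2.51
Node E: 1 + 2.51 = 3.51
Node F: 1 + (0.19×2 + 0.57×2.51 + 0.24×1) = 3.0507
Node G: 1 + 3.0507 = 4.0507

4.05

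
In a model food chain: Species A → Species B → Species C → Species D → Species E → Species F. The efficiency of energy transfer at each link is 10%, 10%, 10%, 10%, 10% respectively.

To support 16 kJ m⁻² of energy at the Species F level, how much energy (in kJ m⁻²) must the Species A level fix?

1600000 kJ m⁻²

Cumulative transfer efficiency: 0.1 × 0.1 × 0.1 × 0.1 × 0.1 = 0.00001
Species A energy = 16 / 0.00001 = 1600000 kJ m⁻²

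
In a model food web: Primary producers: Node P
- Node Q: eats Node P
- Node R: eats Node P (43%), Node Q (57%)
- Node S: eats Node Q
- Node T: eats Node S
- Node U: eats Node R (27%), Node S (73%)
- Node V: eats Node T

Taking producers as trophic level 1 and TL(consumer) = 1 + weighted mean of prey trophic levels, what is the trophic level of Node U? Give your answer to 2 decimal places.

Node Q: 1 + 1 = 2
Node R: 1 + (0.43×1 + 0.57×2) = 2.57
Node S: 1 + 2 = 3
Node T: 1 + 3 = 4
Node U: 1 + (0.27×2.57 + 0.73×3) = 3.8839
Node V: 1 + 4 = 5

3.88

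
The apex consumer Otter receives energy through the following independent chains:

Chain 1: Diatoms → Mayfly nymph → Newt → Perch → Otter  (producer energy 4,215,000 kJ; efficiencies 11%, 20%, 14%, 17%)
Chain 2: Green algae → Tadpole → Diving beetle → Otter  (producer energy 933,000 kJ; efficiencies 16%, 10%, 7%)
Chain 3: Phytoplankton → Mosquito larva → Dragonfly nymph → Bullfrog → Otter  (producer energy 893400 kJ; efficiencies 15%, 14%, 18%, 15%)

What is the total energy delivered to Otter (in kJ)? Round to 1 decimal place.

3758.5 kJ

Chain 1: 4215000 × 0.11 × 0.2 × 0.14 × 0.17 = 2206.974 kJ
Chain 2: 933000 × 0.16 × 0.1 × 0.07 = 1044.96 kJ
Chain 3: 893400 × 0.15 × 0.14 × 0.18 × 0.15 = 506.5578 kJ
Total at Otter: 2206.974 + 1044.96 + 506.5578 = 3758.4918 kJ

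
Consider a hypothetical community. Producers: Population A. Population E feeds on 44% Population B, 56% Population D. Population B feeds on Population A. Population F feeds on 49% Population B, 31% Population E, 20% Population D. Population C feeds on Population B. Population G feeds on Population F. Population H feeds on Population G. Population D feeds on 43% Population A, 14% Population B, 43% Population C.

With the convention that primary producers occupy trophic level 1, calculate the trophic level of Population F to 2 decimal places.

Population B: 1 + 1 = 2
Population C: 1 + 2 = 3
Population D: 1 + (0.43×1 + 0.14×2 + 0.43×3) = 3
Population E: 1 + (0.44×2 + 0.56×3) = 3.56
Population F: 1 + (0.49×2 + 0.31×3.56 + 0.2×3) = 3.6836
Population G: 1 + 3.6836 = 4.6836
Population H: 1 + 4.6836 = 5.6836

3.68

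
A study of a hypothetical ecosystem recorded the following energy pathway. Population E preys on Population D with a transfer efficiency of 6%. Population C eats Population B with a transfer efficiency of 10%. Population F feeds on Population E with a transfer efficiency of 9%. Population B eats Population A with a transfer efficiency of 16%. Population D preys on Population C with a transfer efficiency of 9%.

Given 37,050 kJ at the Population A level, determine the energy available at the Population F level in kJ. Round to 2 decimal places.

0.29 kJ

Population B: 37050 × 0.16 = 5928 kJ
Population C: 5928 × 0.1 = 592.8 kJ
Population D: 592.8 × 0.09 = 53.352 kJ
Population E: 53.352 × 0.06 = 3.20112 kJ
Population F: 3.20112 × 0.09 = 0.2881008 kJ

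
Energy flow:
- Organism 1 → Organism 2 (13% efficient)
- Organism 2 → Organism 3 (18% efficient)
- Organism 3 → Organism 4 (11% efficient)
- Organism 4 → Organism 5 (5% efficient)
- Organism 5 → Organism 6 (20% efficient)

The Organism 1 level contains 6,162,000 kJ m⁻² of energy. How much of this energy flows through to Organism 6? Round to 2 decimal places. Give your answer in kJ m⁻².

158.61 kJ m⁻²

Organism 2: 6162000 × 0.13 = 801060 kJ m⁻²
Organism 3: 801060 × 0.18 = 144190.8 kJ m⁻²
Organism 4: 144190.8 × 0.11 = 15860.988 kJ m⁻²
Organism 5: 15860.988 × 0.05 = 793.0494 kJ m⁻²
Organism 6: 793.0494 × 0.2 = 158.60988 kJ m⁻²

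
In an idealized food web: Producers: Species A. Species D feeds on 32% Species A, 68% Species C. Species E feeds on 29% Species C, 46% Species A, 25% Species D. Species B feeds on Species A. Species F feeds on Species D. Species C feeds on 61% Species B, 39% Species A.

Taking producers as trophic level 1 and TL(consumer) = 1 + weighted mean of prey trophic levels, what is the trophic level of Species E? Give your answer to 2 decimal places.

Species B: 1 + 1 = 2
Species C: 1 + (0.61×2 + 0.39×1) = 2.61
Species D: 1 + (0.32×1 + 0.68×2.61) = 3.0948
Species E: 1 + (0.29×2.61 + 0.46×1 + 0.25×3.0948) = 2.9906
Species F: 1 + 3.0948 = 4.0948

2.99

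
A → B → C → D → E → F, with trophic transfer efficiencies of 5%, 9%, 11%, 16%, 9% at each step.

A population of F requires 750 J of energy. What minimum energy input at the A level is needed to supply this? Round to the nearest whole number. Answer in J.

105218855 J

Cumulative transfer efficiency: 0.05 × 0.09 × 0.11 × 0.16 × 0.09 = 0.000007128
A energy = 750 / 0.000007128 = 105218855 J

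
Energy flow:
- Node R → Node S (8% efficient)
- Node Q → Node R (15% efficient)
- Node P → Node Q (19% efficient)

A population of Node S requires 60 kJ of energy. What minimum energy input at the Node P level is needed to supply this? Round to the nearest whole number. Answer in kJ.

26316 kJ

Cumulative transfer efficiency: 0.19 × 0.15 × 0.08 = 0.00228
Node P energy = 60 / 0.00228 = 26316 kJ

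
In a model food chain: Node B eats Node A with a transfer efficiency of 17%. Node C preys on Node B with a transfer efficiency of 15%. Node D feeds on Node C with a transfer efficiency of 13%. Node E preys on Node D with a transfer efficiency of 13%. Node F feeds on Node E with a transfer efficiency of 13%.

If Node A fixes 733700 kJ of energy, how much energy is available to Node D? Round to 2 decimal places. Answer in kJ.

2432.22 kJ

Node B: 733700 × 0.17 = 124729 kJ
Node C: 124729 × 0.15 = 18709.35 kJ
Node D: 18709.35 × 0.13 = 2432.2155 kJ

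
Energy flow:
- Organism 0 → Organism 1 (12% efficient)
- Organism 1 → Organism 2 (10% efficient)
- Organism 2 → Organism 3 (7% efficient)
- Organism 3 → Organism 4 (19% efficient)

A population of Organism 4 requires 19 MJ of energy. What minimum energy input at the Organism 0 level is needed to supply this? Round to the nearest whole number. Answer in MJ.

Cumulative transfer efficiency: 0.12 × 0.1 × 0.07 × 0.19 = 0.0001596
Organism 0 energy = 19 / 0.0001596 = 119048 MJ

119048 MJ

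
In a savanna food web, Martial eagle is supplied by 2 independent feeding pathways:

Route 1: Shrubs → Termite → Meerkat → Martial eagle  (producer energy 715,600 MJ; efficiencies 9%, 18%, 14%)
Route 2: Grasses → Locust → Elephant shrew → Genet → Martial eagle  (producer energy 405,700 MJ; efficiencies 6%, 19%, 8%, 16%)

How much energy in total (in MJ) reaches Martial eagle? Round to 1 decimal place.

1682.2 MJ

Route 1: 715600 × 0.09 × 0.18 × 0.14 = 1622.9808 MJ
Route 2: 405700 × 0.06 × 0.19 × 0.08 × 0.16 = 59.199744 MJ
Total at Martial eagle: 1622.9808 + 59.199744 = 1682.180544 MJ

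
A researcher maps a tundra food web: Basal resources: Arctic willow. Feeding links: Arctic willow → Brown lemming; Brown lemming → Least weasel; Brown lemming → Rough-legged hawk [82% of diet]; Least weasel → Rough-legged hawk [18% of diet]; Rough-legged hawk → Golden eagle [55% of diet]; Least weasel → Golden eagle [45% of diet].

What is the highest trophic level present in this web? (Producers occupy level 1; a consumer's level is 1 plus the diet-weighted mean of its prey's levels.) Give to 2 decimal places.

Brown lemming: 1 + 1 = 2
Least weasel: 1 + 2 = 3
Rough-legged hawk: 1 + (0.82×2 + 0.18×3) = 3.18
Golden eagle: 1 + (0.55×3.18 + 0.45×3) = 4.099

4.10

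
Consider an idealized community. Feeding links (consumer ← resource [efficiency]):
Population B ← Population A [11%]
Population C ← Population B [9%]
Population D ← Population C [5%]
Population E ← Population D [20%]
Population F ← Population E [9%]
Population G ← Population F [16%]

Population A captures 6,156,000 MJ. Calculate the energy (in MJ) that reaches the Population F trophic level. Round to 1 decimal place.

54.8 MJ

Population B: 6156000 × 0.11 = 677160 MJ
Population C: 677160 × 0.09 = 60944.4 MJ
Population D: 60944.4 × 0.05 = 3047.22 MJ
Population E: 3047.22 × 0.2 = 609.444 MJ
Population F: 609.444 × 0.09 = 54.84996 MJ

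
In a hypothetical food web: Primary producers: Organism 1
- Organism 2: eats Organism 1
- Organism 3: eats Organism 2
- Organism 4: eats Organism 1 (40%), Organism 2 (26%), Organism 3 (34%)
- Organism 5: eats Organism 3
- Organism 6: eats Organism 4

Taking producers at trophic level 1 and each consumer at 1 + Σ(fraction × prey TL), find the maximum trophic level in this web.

Organism 2: 1 + 1 = 2
Organism 3: 1 + 2 = 3
Organism 4: 1 + (0.4×1 + 0.26×2 + 0.34×3) = 2.94
Organism 5: 1 + 3 = 4
Organism 6: 1 + 2.94 = 3.94

4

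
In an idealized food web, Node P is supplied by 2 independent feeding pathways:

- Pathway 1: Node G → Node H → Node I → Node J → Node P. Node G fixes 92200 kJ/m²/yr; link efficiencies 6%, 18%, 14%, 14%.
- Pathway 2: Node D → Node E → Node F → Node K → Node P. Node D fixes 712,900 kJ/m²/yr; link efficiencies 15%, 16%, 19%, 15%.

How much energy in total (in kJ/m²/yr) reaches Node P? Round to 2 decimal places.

Pathway 1: 92200 × 0.06 × 0.18 × 0.14 × 0.14 = 19.516896 kJ/m²/yr
Pathway 2: 712900 × 0.15 × 0.16 × 0.19 × 0.15 = 487.6236 kJ/m²/yr
Total at Node P: 19.516896 + 487.6236 = 507.140496 kJ/m²/yr

507.14 kJ/m²/yr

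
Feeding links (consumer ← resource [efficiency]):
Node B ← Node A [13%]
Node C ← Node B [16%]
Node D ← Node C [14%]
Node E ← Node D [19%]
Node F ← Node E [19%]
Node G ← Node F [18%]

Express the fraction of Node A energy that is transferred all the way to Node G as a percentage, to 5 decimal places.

Product of link efficiencies: 0.13 × 0.16 × 0.14 × 0.19 × 0.19 × 0.18 = 0.000018922176
As a percentage: 0.000018922176 × 100 = 0.00189%

0.00189%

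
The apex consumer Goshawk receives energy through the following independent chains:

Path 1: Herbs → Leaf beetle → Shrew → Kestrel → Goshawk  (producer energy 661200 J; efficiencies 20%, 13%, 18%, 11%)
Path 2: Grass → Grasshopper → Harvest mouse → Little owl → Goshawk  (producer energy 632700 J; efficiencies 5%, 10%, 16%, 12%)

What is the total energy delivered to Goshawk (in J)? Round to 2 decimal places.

Path 1: 661200 × 0.2 × 0.13 × 0.18 × 0.11 = 340.38576 J
Path 2: 632700 × 0.05 × 0.1 × 0.16 × 0.12 = 60.7392 J
Total at Goshawk: 340.38576 + 60.7392 = 401.12496 J

401.12 J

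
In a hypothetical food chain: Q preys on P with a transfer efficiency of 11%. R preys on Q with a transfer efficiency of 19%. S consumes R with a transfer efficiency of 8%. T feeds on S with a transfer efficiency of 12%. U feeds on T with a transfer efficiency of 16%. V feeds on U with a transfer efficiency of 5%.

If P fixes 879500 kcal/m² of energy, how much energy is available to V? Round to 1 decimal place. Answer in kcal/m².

1.4 kcal/m²

Q: 879500 × 0.11 = 96745 kcal/m²
R: 96745 × 0.19 = 18381.55 kcal/m²
S: 18381.55 × 0.08 = 1470.524 kcal/m²
T: 1470.524 × 0.12 = 176.46288 kcal/m²
U: 176.46288 × 0.16 = 28.2340608 kcal/m²
V: 28.2340608 × 0.05 = 1.41170304 kcal/m²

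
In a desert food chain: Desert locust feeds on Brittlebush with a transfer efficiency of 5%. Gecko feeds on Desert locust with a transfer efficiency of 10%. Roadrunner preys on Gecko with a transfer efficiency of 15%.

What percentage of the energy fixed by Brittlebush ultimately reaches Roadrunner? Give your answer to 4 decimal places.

Product of link efficiencies: 0.05 × 0.1 × 0.15 = 0.00075
As a percentage: 0.00075 × 100 = 0.0750%

0.0750%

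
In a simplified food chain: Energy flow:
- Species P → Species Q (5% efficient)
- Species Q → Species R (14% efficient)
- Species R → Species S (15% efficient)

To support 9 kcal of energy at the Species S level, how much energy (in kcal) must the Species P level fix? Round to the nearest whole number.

Cumulative transfer efficiency: 0.05 × 0.14 × 0.15 = 0.00105
Species P energy = 9 / 0.00105 = 8571 kcal

8571 kcal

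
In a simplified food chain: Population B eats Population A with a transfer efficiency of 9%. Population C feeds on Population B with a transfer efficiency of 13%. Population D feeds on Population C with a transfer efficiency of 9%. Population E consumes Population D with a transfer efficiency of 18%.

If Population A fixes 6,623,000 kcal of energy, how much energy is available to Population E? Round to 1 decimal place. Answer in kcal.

1255.3 kcal

Population B: 6623000 × 0.09 = 596070 kcal
Population C: 596070 × 0.13 = 77489.1 kcal
Population D: 77489.1 × 0.09 = 6974.019 kcal
Population E: 6974.019 × 0.18 = 1255.32342 kcal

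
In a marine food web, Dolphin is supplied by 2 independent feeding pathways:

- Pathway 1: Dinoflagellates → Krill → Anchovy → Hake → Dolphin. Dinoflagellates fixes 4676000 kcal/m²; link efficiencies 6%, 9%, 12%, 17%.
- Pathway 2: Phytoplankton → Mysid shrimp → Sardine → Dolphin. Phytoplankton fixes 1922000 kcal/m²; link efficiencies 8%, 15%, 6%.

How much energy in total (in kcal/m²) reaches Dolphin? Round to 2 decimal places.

1898.95 kcal/m²

Pathway 1: 4676000 × 0.06 × 0.09 × 0.12 × 0.17 = 515.10816 kcal/m²
Pathway 2: 1922000 × 0.08 × 0.15 × 0.06 = 1383.84 kcal/m²
Total at Dolphin: 515.10816 + 1383.84 = 1898.94816 kcal/m²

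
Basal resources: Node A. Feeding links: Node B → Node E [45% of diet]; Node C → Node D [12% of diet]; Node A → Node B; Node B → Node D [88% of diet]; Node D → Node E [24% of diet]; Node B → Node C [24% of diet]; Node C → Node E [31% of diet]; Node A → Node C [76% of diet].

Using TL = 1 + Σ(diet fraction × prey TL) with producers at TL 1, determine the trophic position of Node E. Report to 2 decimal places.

3.32

Node B: 1 + 1 = 2
Node C: 1 + (0.76×1 + 0.24×2) = 2.24
Node D: 1 + (0.88×2 + 0.12×2.24) = 3.0288
Node E: 1 + (0.31×2.24 + 0.24×3.0288 + 0.45×2) = 3.321312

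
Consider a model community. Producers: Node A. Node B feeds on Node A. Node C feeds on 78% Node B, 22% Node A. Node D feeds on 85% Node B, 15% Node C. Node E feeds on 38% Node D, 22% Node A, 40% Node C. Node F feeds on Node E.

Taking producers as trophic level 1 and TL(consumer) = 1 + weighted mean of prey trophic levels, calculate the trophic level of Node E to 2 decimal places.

3.52

Node B: 1 + 1 = 2
Node C: 1 + (0.78×2 + 0.22×1) = 2.78
Node D: 1 + (0.85×2 + 0.15×2.78) = 3.117
Node E: 1 + (0.38×3.117 + 0.22×1 + 0.4×2.78) = 3.51646
Node F: 1 + 3.51646 = 4.51646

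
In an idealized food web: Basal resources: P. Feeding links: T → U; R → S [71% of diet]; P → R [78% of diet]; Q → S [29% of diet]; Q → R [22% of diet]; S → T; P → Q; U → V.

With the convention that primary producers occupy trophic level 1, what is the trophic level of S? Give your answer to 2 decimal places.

3.16

Q: 1 + 1 = 2
R: 1 + (0.22×2 + 0.78×1) = 2.22
S: 1 + (0.29×2 + 0.71×2.22) = 3.1562
T: 1 + 3.1562 = 4.1562
U: 1 + 4.1562 = 5.1562
V: 1 + 5.1562 = 6.1562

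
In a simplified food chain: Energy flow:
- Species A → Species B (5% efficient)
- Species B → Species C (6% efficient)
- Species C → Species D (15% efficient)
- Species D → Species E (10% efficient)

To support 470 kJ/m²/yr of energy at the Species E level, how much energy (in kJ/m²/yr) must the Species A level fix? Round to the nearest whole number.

Cumulative transfer efficiency: 0.05 × 0.06 × 0.15 × 0.1 = 0.000045
Species A energy = 470 / 0.000045 = 10444444 kJ/m²/yr

10444444 kJ/m²/yr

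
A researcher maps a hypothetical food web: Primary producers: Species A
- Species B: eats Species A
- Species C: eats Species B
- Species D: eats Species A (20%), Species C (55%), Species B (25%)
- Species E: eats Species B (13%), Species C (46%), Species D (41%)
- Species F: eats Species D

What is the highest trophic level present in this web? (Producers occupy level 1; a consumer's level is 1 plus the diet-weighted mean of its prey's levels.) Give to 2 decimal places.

Species B: 1 + 1 = 2
Species C: 1 + 2 = 3
Species D: 1 + (0.2×1 + 0.55×3 + 0.25×2) = 3.35
Species E: 1 + (0.13×2 + 0.46×3 + 0.41×3.35) = 4.0135
Species F: 1 + 3.35 = 4.35

4.35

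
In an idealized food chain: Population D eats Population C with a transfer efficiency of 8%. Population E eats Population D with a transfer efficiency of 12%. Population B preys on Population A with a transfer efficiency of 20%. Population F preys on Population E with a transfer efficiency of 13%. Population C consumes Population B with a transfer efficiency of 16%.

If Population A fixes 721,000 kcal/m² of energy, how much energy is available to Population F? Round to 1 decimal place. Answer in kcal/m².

28.8 kcal/m²

Population B: 721000 × 0.2 = 144200 kcal/m²
Population C: 144200 × 0.16 = 23072 kcal/m²
Population D: 23072 × 0.08 = 1845.76 kcal/m²
Population E: 1845.76 × 0.12 = 221.4912 kcal/m²
Population F: 221.4912 × 0.13 = 28.793856 kcal/m²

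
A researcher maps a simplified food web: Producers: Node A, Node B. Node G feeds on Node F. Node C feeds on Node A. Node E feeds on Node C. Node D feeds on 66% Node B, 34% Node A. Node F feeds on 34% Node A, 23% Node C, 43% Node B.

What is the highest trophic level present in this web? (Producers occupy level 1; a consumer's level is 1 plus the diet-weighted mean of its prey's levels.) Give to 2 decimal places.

Node C: 1 + 1 = 2
Node D: 1 + (0.66×1 + 0.34×1) = 2
Node E: 1 + 2 = 3
Node F: 1 + (0.34×1 + 0.23×2 + 0.43×1) = 2.23
Node G: 1 + 2.23 = 3.23

3.23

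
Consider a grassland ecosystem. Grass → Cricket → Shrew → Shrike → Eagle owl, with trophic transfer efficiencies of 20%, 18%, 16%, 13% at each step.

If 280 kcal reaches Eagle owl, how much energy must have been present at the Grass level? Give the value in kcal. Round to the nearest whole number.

373932 kcal

Cumulative transfer efficiency: 0.2 × 0.18 × 0.16 × 0.13 = 0.0007488
Grass energy = 280 / 0.0007488 = 373932 kcal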